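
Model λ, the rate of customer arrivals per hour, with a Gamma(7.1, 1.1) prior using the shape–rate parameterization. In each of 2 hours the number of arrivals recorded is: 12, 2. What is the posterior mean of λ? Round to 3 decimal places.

Posterior mean ≈ 6.806

Total count ∑xᵢ = 14 over n = 2 hours.
Gamma is conjugate to the Poisson likelihood: posterior is Gamma(shape = 7.1+14 = 21.1, rate = 1.1+2 = 3.1).
Posterior mean = shape/rate = 21.1/3.1 = 6.806.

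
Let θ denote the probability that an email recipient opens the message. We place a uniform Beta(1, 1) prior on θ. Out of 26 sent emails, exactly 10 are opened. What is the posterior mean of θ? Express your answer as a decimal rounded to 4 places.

Observing 10 successes and 16 failures updates Beta(1, 1) by adding the success and failure counts to the two shape parameters: α = 1+10 = 11, β = 1+16 = 17.
Posterior mean = α/(α+β) = 11/28 = 0.3929.

Posterior mean ≈ 0.3929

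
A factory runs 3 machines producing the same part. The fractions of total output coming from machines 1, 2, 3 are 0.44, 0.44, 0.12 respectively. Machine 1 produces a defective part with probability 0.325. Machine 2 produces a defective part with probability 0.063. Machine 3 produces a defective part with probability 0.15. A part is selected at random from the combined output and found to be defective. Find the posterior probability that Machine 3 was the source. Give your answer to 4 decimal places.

Posterior probability ≈ 0.0954

P(defective|M1) = 0.325; P(defective|M2) = 0.063; P(defective|M3) = 0.15.
Prior × likelihood for each source: 0.44·0.325=0.1430, 0.44·0.063=0.02772, 0.12·0.15=0.01800. Summing gives P(defective) = 0.18872.
P(Machine 3 | defective) = 0.01800 / 0.18872 = 0.0954.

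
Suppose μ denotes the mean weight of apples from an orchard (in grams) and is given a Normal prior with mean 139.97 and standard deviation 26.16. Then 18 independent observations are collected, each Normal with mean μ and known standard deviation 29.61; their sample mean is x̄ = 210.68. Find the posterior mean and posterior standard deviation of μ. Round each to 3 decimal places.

Prior precision 1/τ₀² = 1/26.16² = 0.00146125; data precision n/σ² = 18/29.61² = 0.0205303.
Posterior precision = 0.00146125 + 0.0205303 = 0.0219916, giving posterior SD = 1/√0.0219916 = 6.743.
Posterior mean = (0.00146125·139.97 + 0.0205303·210.68) / 0.0219916 = 205.982.

Posterior mean ≈ 205.982; posterior SD ≈ 6.743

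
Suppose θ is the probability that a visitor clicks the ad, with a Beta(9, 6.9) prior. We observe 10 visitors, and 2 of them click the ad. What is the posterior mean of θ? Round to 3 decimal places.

Posterior mean ≈ 0.425

Observing 2 successes and 8 failures updates Beta(9, 6.9) by adding the success and failure counts to the two shape parameters: α = 9+2 = 11, β = 6.9+8 = 14.9.
E[θ | data] = 11/(11+14.9) = 0.425.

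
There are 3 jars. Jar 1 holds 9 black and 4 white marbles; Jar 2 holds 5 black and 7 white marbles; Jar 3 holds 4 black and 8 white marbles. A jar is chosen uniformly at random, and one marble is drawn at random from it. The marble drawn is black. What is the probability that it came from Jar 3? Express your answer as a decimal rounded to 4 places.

Posterior probability ≈ 0.2311

P(black|Jar 1) = 0.6923; P(black|Jar 2) = 0.4167; P(black|Jar 3) = 0.3333.
Prior × likelihood for each source: 0.333333·0.6923=0.2308, 0.333333·0.4167=0.1389, 0.333333·0.3333=0.1111. Summing gives P(black) = 0.48077.
P(Jar 3 | black) = 0.1111 / 0.48077 = 0.2311.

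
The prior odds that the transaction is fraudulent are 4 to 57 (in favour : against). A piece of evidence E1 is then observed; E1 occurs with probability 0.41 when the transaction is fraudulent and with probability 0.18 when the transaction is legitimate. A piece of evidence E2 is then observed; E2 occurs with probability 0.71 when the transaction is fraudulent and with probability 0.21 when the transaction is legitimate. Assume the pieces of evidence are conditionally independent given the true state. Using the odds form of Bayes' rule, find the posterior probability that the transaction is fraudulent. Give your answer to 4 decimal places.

Posterior probability ≈ 0.3508

Prior odds = 4/57 = 0.070175. In log-odds, ln(0.070175) = -2.6568.
Add log likelihood ratios: ln(2.2778) + ln(3.3810) = 2.0414.
Posterior log-odds = -0.61540, so posterior odds = exp(-0.61540) = 0.54043. Converting, P(H|E) = 0.54043/1.5404 = 0.3508.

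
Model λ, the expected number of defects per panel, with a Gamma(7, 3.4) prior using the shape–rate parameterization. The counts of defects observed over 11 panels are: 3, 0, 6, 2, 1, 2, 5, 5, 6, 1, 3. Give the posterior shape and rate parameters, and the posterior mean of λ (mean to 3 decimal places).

The Poisson likelihood adds the total count to the shape and the number of exposure periods to the rate. Here ∑xᵢ = 34 and n = 11, so shape 7→41 and rate 3.4→14.4.
E[λ | data] = 41/14.4 = 2.847.

Posterior: Gamma(shape=41, rate=14.4); mean ≈ 2.847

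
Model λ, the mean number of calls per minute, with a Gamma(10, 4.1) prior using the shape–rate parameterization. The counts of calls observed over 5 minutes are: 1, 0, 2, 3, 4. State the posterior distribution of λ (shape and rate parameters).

The Poisson likelihood adds the total count to the shape and the number of exposure periods to the rate. Here ∑xᵢ = 10 and n = 5, so shape 10→20 and rate 4.1→9.1.

Posterior: Gamma(shape=20, rate=9.1)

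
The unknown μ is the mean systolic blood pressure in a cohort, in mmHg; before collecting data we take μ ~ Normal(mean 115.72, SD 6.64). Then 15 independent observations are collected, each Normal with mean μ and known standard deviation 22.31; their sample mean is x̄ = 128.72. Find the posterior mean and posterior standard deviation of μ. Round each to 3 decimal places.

Posterior mean ≈ 123.137; posterior SD ≈ 4.351

With known σ, the Normal prior is conjugate. Weight on the data is w = (n/σ²)/(n/σ² + 1/τ₀²) = 0.0301365/(0.0301365+0.0226811) = 0.57058.
Posterior mean = w·x̄ + (1−w)·μ₀ = 0.57058·128.72 + 0.42942·115.72 = 123.137. Posterior variance = 1/(0.0301365+0.0226811) = 18.9331, so SD = 4.351.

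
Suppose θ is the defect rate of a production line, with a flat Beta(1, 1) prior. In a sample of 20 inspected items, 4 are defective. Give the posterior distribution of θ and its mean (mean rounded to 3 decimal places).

Posterior: Beta(5, 17); mean ≈ 0.227

The binomial likelihood is conjugate to the Beta prior: with 4 successes and 16 failures, the posterior is Beta(1+4, 1+16) = Beta(5, 17).
E[θ | data] = 5/(5+17) = 0.227.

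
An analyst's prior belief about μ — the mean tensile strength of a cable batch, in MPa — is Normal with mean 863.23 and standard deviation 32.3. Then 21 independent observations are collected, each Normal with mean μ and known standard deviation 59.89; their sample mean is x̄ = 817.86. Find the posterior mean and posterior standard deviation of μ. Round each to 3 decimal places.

Posterior mean ≈ 824.243; posterior SD ≈ 12.115

With known σ, the Normal prior is conjugate. Weight on the data is w = (n/σ²)/(n/σ² + 1/τ₀²) = 0.00585478/(0.00585478+0.00095851) = 0.85932.
Posterior mean = w·x̄ + (1−w)·μ₀ = 0.85932·817.86 + 0.14068·863.23 = 824.243. Posterior variance = 1/(0.00585478+0.00095851) = 146.772, so SD = 12.115.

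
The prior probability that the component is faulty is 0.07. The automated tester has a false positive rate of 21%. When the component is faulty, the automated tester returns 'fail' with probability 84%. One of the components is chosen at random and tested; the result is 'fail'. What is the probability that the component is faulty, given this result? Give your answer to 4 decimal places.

P(H | E) ≈ 0.2314

Write H for 'the component is faulty'. Prior odds H:¬H = 0.07/0.93 = 0.075269. For the 'fail' outcome, the likelihood ratio is 0.84/0.21 = 4.0000.
Posterior odds = 0.075269 × 4.0000 = 0.30108, so P(H|E) = 0.30108/(1+0.30108) = 0.2314.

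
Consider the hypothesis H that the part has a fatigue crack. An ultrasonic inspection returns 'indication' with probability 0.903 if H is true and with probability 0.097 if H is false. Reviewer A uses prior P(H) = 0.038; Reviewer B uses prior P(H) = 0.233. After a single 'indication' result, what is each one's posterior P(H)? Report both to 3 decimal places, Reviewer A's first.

P('+'|H) = 0.903, P('+'|¬H) = 0.097.
Reviewer A: numerator 0.903·0.038 = 0.034314; evidence = 0.034314+0.097·0.962 = 0.12763; posterior = 0.269.
Reviewer B: numerator 0.903·0.233 = 0.21040; evidence = 0.21040+0.097·0.767 = 0.28480; posterior = 0.739.

Reviewer A: 0.269; Reviewer B: 0.739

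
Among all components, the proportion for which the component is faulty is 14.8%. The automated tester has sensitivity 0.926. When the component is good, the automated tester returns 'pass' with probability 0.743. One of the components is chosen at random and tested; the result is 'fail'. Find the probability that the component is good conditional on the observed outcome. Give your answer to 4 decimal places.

Let H be the event that the component is faulty. P(H) = 0.148, so P(¬H) = 0.852. With E the 'fail' result, P(E|H) = 0.926 and P(E|¬H) = 0.257.
P(E) = 0.926·0.148 + 0.257·0.852 = 0.13705 + 0.21896 = 0.35601.
By Bayes' theorem, P(H|E) = 0.13705 / 0.35601 = 0.3850. Hence P(¬H|E) = 1 − 0.3850 = 0.6150.

P(¬H | E) ≈ 0.6150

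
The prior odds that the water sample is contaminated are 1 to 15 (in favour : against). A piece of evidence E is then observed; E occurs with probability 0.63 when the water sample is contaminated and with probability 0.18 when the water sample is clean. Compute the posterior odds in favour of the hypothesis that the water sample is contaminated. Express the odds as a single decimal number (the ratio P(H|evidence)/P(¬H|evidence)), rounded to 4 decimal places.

Posterior odds ≈ 0.2333

Prior odds = 1/15 = 0.066667. In log-odds, ln(0.066667) = -2.7081.
Add log likelihood ratio: ln(3.5000) = 1.2528.
Posterior log-odds = -1.4553, so posterior odds = exp(-1.4553) = 0.23333.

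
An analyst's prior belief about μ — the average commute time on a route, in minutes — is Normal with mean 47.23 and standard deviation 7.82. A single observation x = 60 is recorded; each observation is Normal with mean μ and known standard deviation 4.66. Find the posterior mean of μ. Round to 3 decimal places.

Prior precision 1/τ₀² = 1/7.82² = 0.0163526; data precision n/σ² = 1/4.66² = 0.0460498.
Posterior precision = 0.0163526 + 0.0460498 = 0.0624024.
Posterior mean = (0.0163526·47.23 + 0.0460498·60) / 0.0624024 = 56.654.

Posterior mean ≈ 56.654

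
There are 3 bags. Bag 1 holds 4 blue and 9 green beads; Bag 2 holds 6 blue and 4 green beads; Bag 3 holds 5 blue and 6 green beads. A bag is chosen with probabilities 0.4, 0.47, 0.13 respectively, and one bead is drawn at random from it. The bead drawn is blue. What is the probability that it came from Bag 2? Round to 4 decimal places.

Posterior probability ≈ 0.6075

Tabulate prior·likelihood by source: [1] prior 0.4, lik 0.3077, product 0.1231; [2] prior 0.47, lik 0.6, product 0.2820; [3] prior 0.13, lik 0.4545, product 0.05909.
Normalizing constant = 0.46417; the posterior for Bag 2 is its product over the sum, 0.2820/0.46417 = 0.6075.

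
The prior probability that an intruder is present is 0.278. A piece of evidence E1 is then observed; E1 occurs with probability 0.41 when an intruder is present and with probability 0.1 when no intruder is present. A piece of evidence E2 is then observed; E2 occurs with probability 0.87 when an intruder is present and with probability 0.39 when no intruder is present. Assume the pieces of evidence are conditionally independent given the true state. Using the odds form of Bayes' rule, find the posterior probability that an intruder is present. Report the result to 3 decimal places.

Prior odds = 0.278/(1−0.278) = 0.38504.
Likelihood ratio for E1 = 0.41/0.1 = 4.1000.
Likelihood ratio for E2 = 0.87/0.39 = 2.2308.
Posterior odds = prior odds × LR₁ × LR₂ = 3.5216.
Posterior probability = odds/(1+odds) = 3.5216/4.5216 = 0.779.

Posterior probability ≈ 0.779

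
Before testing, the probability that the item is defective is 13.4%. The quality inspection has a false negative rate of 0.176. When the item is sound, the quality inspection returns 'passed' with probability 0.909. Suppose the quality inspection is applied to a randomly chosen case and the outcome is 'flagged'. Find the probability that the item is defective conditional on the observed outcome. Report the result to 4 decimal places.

Write H for 'the item is defective'. Prior odds H:¬H = 0.134/0.866 = 0.15473. For the 'flagged' outcome, the likelihood ratio is 0.824/0.091 = 9.0549.
Posterior odds = 0.15473 × 9.0549 = 1.4011, so P(H|E) = 1.4011/(1+1.4011) = 0.5835.

P(H | E) ≈ 0.5835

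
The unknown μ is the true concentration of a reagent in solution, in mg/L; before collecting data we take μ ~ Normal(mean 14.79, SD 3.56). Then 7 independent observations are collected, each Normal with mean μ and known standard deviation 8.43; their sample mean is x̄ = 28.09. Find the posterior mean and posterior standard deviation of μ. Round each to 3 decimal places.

With known σ, the Normal prior is conjugate. Weight on the data is w = (n/σ²)/(n/σ² + 1/τ₀²) = 0.0985015/(0.0985015+0.0789042) = 0.55523.
Posterior mean = w·x̄ + (1−w)·μ₀ = 0.55523·28.09 + 0.44477·14.79 = 22.175. Posterior variance = 1/(0.0985015+0.0789042) = 5.63680, so SD = 2.374.

Posterior mean ≈ 22.175; posterior SD ≈ 2.374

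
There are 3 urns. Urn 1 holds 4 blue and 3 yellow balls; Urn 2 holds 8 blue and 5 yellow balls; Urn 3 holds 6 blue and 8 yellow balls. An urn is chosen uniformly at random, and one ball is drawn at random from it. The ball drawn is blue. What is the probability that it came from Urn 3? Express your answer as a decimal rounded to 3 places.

P(blue|Urn 1) = 0.5714; P(blue|Urn 2) = 0.6154; P(blue|Urn 3) = 0.4286.
Prior × likelihood for each source: 0.333333·0.5714=0.1905, 0.333333·0.6154=0.2051, 0.333333·0.4286=0.1429. Summing gives P(blue) = 0.53846.
P(Urn 3 | blue) = 0.1429 / 0.53846 = 0.265.

Posterior probability ≈ 0.265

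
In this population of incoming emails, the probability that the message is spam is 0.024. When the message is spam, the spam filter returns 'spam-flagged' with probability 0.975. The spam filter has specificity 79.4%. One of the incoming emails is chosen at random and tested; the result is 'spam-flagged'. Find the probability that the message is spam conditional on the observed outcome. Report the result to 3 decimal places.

Let H be the event that the message is spam. P(H) = 0.024, so P(¬H) = 0.976. With E the 'spam-flagged' result, P(E|H) = 0.975 and P(E|¬H) = 0.206.
P(E) = 0.975·0.024 + 0.206·0.976 = 0.023400 + 0.20106 = 0.22446.
By Bayes' theorem, P(H|E) = 0.023400 / 0.22446 = 0.104.

P(H | E) ≈ 0.104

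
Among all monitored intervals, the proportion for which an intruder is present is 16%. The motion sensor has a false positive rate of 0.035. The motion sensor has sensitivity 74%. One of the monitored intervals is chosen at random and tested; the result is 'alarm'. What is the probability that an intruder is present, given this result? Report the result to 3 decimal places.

P(H | E) ≈ 0.801

Let H be the event that an intruder is present. P(H) = 0.16, so P(¬H) = 0.84. With E the 'alarm' result, P(E|H) = 0.74 and P(E|¬H) = 0.035.
P(E) = 0.74·0.16 + 0.035·0.84 = 0.11840 + 0.029400 = 0.14780.
By Bayes' theorem, P(H|E) = 0.11840 / 0.14780 = 0.801.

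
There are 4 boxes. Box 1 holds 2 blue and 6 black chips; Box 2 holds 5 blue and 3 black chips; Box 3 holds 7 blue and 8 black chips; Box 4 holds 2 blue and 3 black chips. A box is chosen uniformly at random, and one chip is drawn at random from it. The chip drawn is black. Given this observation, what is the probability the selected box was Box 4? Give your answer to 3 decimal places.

Posterior probability ≈ 0.266

Tabulate prior·likelihood by source: [1] prior 0.25, lik 0.75, product 0.1875; [2] prior 0.25, lik 0.375, product 0.09375; [3] prior 0.25, lik 0.5333, product 0.1333; [4] prior 0.25, lik 0.6, product 0.1500.
Normalizing constant = 0.56458; the posterior for Box 4 is its product over the sum, 0.1500/0.56458 = 0.266.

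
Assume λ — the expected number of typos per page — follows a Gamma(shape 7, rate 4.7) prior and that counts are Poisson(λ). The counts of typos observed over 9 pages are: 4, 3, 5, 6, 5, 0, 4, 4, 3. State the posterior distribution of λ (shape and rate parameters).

Total count ∑xᵢ = 34 over n = 9 pages.
Gamma is conjugate to the Poisson likelihood: posterior is Gamma(shape = 7+34 = 41, rate = 4.7+9 = 13.7).

Posterior: Gamma(shape=41, rate=13.7)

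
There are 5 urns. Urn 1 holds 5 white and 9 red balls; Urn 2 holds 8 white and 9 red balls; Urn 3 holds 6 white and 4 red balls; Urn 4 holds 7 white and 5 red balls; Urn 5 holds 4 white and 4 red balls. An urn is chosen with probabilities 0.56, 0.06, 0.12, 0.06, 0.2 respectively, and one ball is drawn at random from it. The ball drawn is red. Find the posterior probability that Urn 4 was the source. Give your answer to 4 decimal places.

Posterior probability ≈ 0.0443

Tabulate prior·likelihood by source: [1] prior 0.56, lik 0.6429, product 0.3600; [2] prior 0.06, lik 0.5294, product 0.03176; [3] prior 0.12, lik 0.4, product 0.04800; [4] prior 0.06, lik 0.4167, product 0.02500; [5] prior 0.2, lik 0.5, product 0.1000.
Normalizing constant = 0.56476; the posterior for Urn 4 is its product over the sum, 0.02500/0.56476 = 0.0443.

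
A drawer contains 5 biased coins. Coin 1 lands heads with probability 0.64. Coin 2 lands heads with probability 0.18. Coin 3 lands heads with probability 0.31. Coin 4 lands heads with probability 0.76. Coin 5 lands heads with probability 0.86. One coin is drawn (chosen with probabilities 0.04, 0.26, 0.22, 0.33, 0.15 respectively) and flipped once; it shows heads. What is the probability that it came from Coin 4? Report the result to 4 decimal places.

Tabulate prior·likelihood by source: [1] prior 0.04, lik 0.64, product 0.02560; [2] prior 0.26, lik 0.18, product 0.04680; [3] prior 0.22, lik 0.31, product 0.06820; [4] prior 0.33, lik 0.76, product 0.2508; [5] prior 0.15, lik 0.86, product 0.1290.
Normalizing constant = 0.52040; the posterior for Coin 4 is its product over the sum, 0.2508/0.52040 = 0.4819.

Posterior probability ≈ 0.4819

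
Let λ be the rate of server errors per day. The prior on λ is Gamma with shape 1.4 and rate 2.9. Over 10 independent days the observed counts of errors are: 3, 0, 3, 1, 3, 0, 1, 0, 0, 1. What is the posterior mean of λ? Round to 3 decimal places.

Posterior mean ≈ 1.039

Total count ∑xᵢ = 12 over n = 10 days.
Gamma is conjugate to the Poisson likelihood: posterior is Gamma(shape = 1.4+12 = 13.4, rate = 2.9+10 = 12.9).
E[λ | data] = 13.4/12.9 = 1.039.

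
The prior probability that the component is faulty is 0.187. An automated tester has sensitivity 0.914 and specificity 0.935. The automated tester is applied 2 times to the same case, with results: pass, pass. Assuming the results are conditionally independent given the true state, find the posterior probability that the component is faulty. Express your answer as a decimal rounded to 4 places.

Let H be the event that the component is faulty; start with P(H) = 0.187. P('fail'|H) = 0.914, P('fail'|¬H) = 0.065.
Update on result 1 ('pass'): P(H) ← 0.086·0.1870 / (0.086·0.1870 + 0.935·0.8130) = 0.016082/0.77624 = 0.0207.
Update on result 2 ('pass'): P(H) ← 0.086·0.0207 / (0.086·0.0207 + 0.935·0.9793) = 0.0017817/0.91741 = 0.0019.

Posterior P(H) ≈ 0.0019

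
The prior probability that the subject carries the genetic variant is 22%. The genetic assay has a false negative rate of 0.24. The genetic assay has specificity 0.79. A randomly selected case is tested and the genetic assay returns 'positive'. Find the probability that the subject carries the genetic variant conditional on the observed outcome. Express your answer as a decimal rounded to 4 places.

P(H | E) ≈ 0.5051

Write H for 'the subject carries the genetic variant'. Prior odds H:¬H = 0.22/0.78 = 0.28205. For the 'positive' outcome, the likelihood ratio is 0.76/0.21 = 3.6190.
Posterior odds = 0.28205 × 3.6190 = 1.0208, so P(H|E) = 1.0208/(1+1.0208) = 0.5051.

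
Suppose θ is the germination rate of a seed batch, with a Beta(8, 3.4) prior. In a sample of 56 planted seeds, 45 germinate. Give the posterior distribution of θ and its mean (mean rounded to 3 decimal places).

Observing 45 successes and 11 failures updates Beta(8, 3.4) by adding the success and failure counts to the two shape parameters: α = 8+45 = 53, β = 3.4+11 = 14.4.
E[θ | data] = 53/(53+14.4) = 0.786.

Posterior: Beta(53, 14.4); mean ≈ 0.786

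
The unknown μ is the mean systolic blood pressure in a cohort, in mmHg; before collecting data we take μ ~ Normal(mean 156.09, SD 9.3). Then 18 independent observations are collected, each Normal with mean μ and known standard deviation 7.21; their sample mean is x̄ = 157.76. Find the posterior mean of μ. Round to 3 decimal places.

Posterior mean ≈ 157.706

Prior precision 1/τ₀² = 1/9.3² = 0.0115620; data precision n/σ² = 18/7.21² = 0.346260.
Posterior precision = 0.0115620 + 0.346260 = 0.357822.
Posterior mean = (0.0115620·156.09 + 0.346260·157.76) / 0.357822 = 157.706.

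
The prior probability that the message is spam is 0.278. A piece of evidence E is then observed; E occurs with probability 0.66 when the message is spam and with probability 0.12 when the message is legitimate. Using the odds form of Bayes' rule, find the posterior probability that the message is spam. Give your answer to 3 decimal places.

Prior odds = 0.278/(1−0.278) = 0.38504. In log-odds, ln(0.38504) = -0.95440.
Add log likelihood ratio: ln(5.5000) = 1.7047.
Posterior log-odds = 0.75034, so posterior odds = exp(0.75034) = 2.1177. Converting, P(H|E) = 2.1177/3.1177 = 0.679.

Posterior probability ≈ 0.679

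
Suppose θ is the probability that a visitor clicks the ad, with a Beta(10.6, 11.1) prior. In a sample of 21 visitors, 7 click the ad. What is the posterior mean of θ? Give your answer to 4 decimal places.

Posterior mean ≈ 0.4122

Observing 7 successes and 14 failures updates Beta(10.6, 11.1) by adding the success and failure counts to the two shape parameters: α = 10.6+7 = 17.6, β = 11.1+14 = 25.1.
E[θ | data] = 17.6/(17.6+25.1) = 0.4122.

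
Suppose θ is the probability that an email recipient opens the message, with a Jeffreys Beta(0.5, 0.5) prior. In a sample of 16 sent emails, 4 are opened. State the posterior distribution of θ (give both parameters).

The binomial likelihood is conjugate to the Beta prior: with 4 successes and 12 failures, the posterior is Beta(0.5+4, 0.5+12) = Beta(4.5, 12.5).

Posterior: Beta(4.5, 12.5)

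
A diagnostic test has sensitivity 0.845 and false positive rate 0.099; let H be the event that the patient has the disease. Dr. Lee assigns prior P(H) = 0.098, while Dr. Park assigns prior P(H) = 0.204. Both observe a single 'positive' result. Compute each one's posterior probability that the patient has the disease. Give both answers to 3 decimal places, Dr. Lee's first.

Dr. Lee: 0.481; Dr. Park: 0.686

P('+'|H) = 0.845, P('+'|¬H) = 0.099.
Dr. Lee: numerator 0.845·0.098 = 0.082810; evidence = 0.082810+0.099·0.902 = 0.17211; posterior = 0.481.
Dr. Park: numerator 0.845·0.204 = 0.17238; evidence = 0.17238+0.099·0.796 = 0.25118; posterior = 0.686.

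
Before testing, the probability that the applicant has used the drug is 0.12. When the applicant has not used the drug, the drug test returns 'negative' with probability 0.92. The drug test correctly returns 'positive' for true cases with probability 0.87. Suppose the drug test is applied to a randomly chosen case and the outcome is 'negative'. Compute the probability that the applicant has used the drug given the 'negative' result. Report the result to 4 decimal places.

Write H for 'the applicant has used the drug'. Prior odds H:¬H = 0.12/0.88 = 0.13636. For the 'negative' outcome, the likelihood ratio is 0.13/0.92 = 0.14130.
Posterior odds = 0.13636 × 0.14130 = 0.019269, so P(H|E) = 0.019269/(1+0.019269) = 0.0189.

P(H | E) ≈ 0.0189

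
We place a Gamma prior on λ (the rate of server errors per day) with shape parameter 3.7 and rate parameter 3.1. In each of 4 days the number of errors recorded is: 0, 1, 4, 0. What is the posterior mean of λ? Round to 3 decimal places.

Posterior mean ≈ 1.225

The Poisson likelihood adds the total count to the shape and the number of exposure periods to the rate. Here ∑xᵢ = 5 and n = 4, so shape 3.7→8.7 and rate 3.1→7.1.
E[λ | data] = 8.7/7.1 = 1.225.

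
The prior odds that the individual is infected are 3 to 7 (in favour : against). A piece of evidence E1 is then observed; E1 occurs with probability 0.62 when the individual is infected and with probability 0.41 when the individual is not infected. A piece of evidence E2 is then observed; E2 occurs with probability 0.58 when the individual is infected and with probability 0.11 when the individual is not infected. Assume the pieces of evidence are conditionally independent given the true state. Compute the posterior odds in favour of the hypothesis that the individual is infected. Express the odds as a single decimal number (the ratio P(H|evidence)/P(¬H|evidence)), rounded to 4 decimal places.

Prior odds = 3/7 = 0.42857. In log-odds, ln(0.42857) = -0.84730.
Add log likelihood ratios: ln(1.5122) + ln(5.2727) = 2.0761.
Posterior log-odds = 1.2288, so posterior odds = exp(1.2288) = 3.4172.

Posterior odds ≈ 3.4172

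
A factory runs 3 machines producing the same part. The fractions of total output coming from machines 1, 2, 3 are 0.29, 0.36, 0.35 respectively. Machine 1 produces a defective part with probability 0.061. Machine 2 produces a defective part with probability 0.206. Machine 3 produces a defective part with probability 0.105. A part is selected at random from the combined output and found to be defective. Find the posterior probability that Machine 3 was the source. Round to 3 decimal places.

Posterior probability ≈ 0.286

P(defective|M1) = 0.061; P(defective|M2) = 0.206; P(defective|M3) = 0.105.
Prior × likelihood for each source: 0.29·0.061=0.01769, 0.36·0.206=0.07416, 0.35·0.105=0.03675. Summing gives P(defective) = 0.12860.
P(Machine 3 | defective) = 0.03675 / 0.12860 = 0.286.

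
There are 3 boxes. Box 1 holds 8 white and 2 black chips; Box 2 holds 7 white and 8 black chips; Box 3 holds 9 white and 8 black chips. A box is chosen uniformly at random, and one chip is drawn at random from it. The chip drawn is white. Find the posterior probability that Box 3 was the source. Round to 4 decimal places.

Posterior probability ≈ 0.2948

Tabulate prior·likelihood by source: [1] prior 0.333333, lik 0.8, product 0.2667; [2] prior 0.333333, lik 0.4667, product 0.1556; [3] prior 0.333333, lik 0.5294, product 0.1765.
Normalizing constant = 0.59869; the posterior for Box 3 is its product over the sum, 0.1765/0.59869 = 0.2948.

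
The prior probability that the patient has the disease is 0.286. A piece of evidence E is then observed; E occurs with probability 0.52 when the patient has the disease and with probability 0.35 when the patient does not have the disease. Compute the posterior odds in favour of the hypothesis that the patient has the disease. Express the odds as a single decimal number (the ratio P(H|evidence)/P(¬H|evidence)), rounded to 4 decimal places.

Prior odds = 0.286/(1−0.286) = 0.40056. In log-odds, ln(0.40056) = -0.91489.
Add log likelihood ratio: ln(1.4857) = 0.39590.
Posterior log-odds = -0.51900, so posterior odds = exp(-0.51900) = 0.59512.

Posterior odds ≈ 0.5951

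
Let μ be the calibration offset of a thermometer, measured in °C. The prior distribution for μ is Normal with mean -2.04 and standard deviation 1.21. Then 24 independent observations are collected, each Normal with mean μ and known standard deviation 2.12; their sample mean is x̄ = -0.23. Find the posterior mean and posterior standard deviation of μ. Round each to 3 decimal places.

Posterior mean ≈ -0.435; posterior SD ≈ 0.407

With known σ, the Normal prior is conjugate. Weight on the data is w = (n/σ²)/(n/σ² + 1/τ₀²) = 5.33998/(5.33998+0.683013) = 0.88660.
Posterior mean = w·x̄ + (1−w)·μ₀ = 0.88660·-0.23 + 0.11340·-2.04 = -0.435. Posterior variance = 1/(5.33998+0.683013) = 0.166030, so SD = 0.407.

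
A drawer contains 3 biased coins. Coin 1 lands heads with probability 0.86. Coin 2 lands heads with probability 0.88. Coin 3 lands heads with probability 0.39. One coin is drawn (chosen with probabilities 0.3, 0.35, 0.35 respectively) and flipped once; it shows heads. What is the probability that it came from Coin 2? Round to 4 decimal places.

Tabulate prior·likelihood by source: [1] prior 0.3, lik 0.86, product 0.2580; [2] prior 0.35, lik 0.88, product 0.3080; [3] prior 0.35, lik 0.39, product 0.1365.
Normalizing constant = 0.70250; the posterior for Coin 2 is its product over the sum, 0.3080/0.70250 = 0.4384.

Posterior probability ≈ 0.4384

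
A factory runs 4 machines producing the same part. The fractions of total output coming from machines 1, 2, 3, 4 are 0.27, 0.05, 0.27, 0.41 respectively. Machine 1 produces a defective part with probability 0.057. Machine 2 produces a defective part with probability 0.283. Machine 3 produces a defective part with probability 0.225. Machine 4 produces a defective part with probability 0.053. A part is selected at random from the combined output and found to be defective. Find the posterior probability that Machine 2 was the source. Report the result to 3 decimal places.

Posterior probability ≈ 0.126

P(defective|M1) = 0.057; P(defective|M2) = 0.283; P(defective|M3) = 0.225; P(defective|M4) = 0.053.
Prior × likelihood for each source: 0.27·0.057=0.01539, 0.05·0.283=0.01415, 0.27·0.225=0.06075, 0.41·0.053=0.02173. Summing gives P(defective) = 0.11202.
P(Machine 2 | defective) = 0.01415 / 0.11202 = 0.126.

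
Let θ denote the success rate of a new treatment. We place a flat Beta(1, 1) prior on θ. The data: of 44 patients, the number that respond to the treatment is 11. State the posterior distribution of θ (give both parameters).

Posterior: Beta(12, 34)

The binomial likelihood is conjugate to the Beta prior: with 11 successes and 33 failures, the posterior is Beta(1+11, 1+33) = Beta(12, 34).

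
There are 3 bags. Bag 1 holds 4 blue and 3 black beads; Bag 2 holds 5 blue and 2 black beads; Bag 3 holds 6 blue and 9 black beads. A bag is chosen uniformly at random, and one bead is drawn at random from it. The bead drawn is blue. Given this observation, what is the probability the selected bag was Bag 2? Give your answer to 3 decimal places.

Tabulate prior·likelihood by source: [1] prior 0.333333, lik 0.5714, product 0.1905; [2] prior 0.333333, lik 0.7143, product 0.2381; [3] prior 0.333333, lik 0.4, product 0.1333.
Normalizing constant = 0.56190; the posterior for Bag 2 is its product over the sum, 0.2381/0.56190 = 0.424.

Posterior probability ≈ 0.424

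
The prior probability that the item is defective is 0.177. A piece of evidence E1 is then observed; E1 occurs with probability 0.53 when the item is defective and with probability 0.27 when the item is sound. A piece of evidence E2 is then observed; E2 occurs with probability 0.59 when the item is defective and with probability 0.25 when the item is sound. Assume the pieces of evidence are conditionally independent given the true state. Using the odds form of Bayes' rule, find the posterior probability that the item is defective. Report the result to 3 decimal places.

Prior odds = 0.177/(1−0.177) = 0.21507.
Likelihood ratio for E1 = 0.53/0.27 = 1.9630.
Likelihood ratio for E2 = 0.59/0.25 = 2.3600.
Posterior odds = prior odds × LR₁ × LR₂ = 0.99632.
Posterior probability = odds/(1+odds) = 0.99632/1.9963 = 0.499.

Posterior probability ≈ 0.499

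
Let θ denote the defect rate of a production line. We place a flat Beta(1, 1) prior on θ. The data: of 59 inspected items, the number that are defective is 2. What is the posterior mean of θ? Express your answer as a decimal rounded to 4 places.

The binomial likelihood is conjugate to the Beta prior: with 2 successes and 57 failures, the posterior is Beta(1+2, 1+57) = Beta(3, 58).
E[θ | data] = 3/(3+58) = 0.0492.

Posterior mean ≈ 0.0492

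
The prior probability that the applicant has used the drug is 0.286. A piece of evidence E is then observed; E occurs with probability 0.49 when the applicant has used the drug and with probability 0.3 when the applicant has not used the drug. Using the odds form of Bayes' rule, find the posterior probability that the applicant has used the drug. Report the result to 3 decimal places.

Posterior probability ≈ 0.395

Prior odds = 0.286/(1−0.286) = 0.40056. In log-odds, ln(0.40056) = -0.91489.
Add log likelihood ratio: ln(1.6333) = 0.49062.
Posterior log-odds = -0.42427, so posterior odds = exp(-0.42427) = 0.65425. Converting, P(H|E) = 0.65425/1.6542 = 0.395.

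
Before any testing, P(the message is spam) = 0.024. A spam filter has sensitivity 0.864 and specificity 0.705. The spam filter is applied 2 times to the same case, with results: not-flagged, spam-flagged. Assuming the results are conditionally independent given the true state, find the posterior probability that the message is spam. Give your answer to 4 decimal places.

Let H be the event that the message is spam; start with P(H) = 0.024. P('spam-flagged'|H) = 0.864, P('spam-flagged'|¬H) = 0.295.
Update on result 1 ('not-flagged'): P(H) ← 0.136·0.0240 / (0.136·0.0240 + 0.705·0.9760) = 0.0032640/0.69134 = 0.0047.
Update on result 2 ('spam-flagged'): P(H) ← 0.864·0.0047 / (0.864·0.0047 + 0.295·0.9953) = 0.0040792/0.29769 = 0.0137.

Posterior P(H) ≈ 0.0137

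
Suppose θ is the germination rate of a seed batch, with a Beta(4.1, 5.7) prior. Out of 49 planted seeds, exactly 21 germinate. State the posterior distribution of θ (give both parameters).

The binomial likelihood is conjugate to the Beta prior: with 21 successes and 28 failures, the posterior is Beta(4.1+21, 5.7+28) = Beta(25.1, 33.7).

Posterior: Beta(25.1, 33.7)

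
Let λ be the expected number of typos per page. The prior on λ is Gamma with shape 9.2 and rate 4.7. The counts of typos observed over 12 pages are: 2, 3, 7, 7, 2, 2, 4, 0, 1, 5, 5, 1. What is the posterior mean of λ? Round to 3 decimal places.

Posterior mean ≈ 2.886

The Poisson likelihood adds the total count to the shape and the number of exposure periods to the rate. Here ∑xᵢ = 39 and n = 12, so shape 9.2→48.2 and rate 4.7→16.7.
Posterior mean = shape/rate = 48.2/16.7 = 2.886.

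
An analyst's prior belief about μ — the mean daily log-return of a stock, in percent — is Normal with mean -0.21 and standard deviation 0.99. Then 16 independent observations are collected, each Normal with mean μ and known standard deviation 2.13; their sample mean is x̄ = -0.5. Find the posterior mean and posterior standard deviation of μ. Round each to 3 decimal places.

Posterior mean ≈ -0.435; posterior SD ≈ 0.469

Prior precision 1/τ₀² = 1/0.99² = 1.02030; data precision n/σ² = 16/2.13² = 3.52664.
Posterior precision = 1.02030 + 3.52664 = 4.54694, giving posterior SD = 1/√4.54694 = 0.469.
Posterior mean = (1.02030·-0.21 + 3.52664·-0.5) / 4.54694 = -0.435.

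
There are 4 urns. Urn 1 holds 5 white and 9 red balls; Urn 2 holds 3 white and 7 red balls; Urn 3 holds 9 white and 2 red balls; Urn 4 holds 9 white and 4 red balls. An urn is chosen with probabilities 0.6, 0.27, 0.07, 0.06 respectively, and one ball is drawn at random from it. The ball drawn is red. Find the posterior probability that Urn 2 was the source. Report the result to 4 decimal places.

Posterior probability ≈ 0.3119

Tabulate prior·likelihood by source: [1] prior 0.6, lik 0.6429, product 0.3857; [2] prior 0.27, lik 0.7, product 0.1890; [3] prior 0.07, lik 0.1818, product 0.01273; [4] prior 0.06, lik 0.3077, product 0.01846.
Normalizing constant = 0.60590; the posterior for Urn 2 is its product over the sum, 0.1890/0.60590 = 0.3119.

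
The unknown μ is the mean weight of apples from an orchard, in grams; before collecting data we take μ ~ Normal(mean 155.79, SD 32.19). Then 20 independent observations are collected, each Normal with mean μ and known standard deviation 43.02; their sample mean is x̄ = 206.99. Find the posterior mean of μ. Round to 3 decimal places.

Prior precision 1/τ₀² = 1/32.19² = 0.00096507; data precision n/σ² = 20/43.02² = 0.0108066.
Posterior precision = 0.00096507 + 0.0108066 = 0.0117717.
Posterior mean = (0.00096507·155.79 + 0.0108066·206.99) / 0.0117717 = 202.793.

Posterior mean ≈ 202.793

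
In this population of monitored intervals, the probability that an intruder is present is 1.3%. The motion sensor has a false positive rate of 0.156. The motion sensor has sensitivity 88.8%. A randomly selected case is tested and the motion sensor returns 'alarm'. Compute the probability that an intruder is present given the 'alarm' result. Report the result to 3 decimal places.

P(H | E) ≈ 0.070

Write H for 'an intruder is present'. Prior odds H:¬H = 0.013/0.987 = 0.013171. For the 'alarm' outcome, the likelihood ratio is 0.888/0.156 = 5.6923.
Posterior odds = 0.013171 × 5.6923 = 0.074975, so P(H|E) = 0.074975/(1+0.074975) = 0.070.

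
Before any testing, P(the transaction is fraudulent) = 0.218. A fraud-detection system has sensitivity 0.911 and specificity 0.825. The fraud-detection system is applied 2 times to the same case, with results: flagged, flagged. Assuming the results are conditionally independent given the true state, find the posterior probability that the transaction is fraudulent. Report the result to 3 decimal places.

Posterior P(H) ≈ 0.883

With H the event that the transaction is fraudulent, the joint likelihood of the observed sequence is P(data|H) = 0.911·0.911 = 0.82992 and P(data|¬H) = 0.175·0.175 = 0.030625.
Bayes: P(H|data) = 0.218·0.82992 / (0.218·0.82992 + 0.782·0.030625) = 0.18092/0.20487 = 0.8831.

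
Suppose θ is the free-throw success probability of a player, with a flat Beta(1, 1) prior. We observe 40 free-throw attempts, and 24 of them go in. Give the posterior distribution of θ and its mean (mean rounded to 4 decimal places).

Observing 24 successes and 16 failures updates Beta(1, 1) by adding the success and failure counts to the two shape parameters: α = 1+24 = 25, β = 1+16 = 17.
Posterior mean = α/(α+β) = 25/42 = 0.5952.

Posterior: Beta(25, 17); mean ≈ 0.5952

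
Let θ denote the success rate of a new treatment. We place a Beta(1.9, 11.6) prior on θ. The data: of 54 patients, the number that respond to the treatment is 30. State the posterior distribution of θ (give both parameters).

Posterior: Beta(31.9, 35.6)

The binomial likelihood is conjugate to the Beta prior: with 30 successes and 24 failures, the posterior is Beta(1.9+30, 11.6+24) = Beta(31.9, 35.6).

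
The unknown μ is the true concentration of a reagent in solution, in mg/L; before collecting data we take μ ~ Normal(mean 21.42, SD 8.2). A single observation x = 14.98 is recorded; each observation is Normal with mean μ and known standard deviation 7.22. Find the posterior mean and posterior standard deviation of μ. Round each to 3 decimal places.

Posterior mean ≈ 17.792; posterior SD ≈ 5.419

Prior precision 1/τ₀² = 1/8.2² = 0.0148721; data precision n/σ² = 1/7.22² = 0.0191834.
Posterior precision = 0.0148721 + 0.0191834 = 0.0340555, giving posterior SD = 1/√0.0340555 = 5.419.
Posterior mean = (0.0148721·21.42 + 0.0191834·14.98) / 0.0340555 = 17.792.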